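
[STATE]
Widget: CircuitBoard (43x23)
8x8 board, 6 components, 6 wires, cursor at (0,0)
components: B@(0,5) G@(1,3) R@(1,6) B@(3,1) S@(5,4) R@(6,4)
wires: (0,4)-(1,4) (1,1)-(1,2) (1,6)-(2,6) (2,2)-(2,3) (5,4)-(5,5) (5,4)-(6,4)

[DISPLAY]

   0 1 2 3 4 5 6 7                         
0  [.]              ·   B                  
                    │                      
1       · ─ ·   G   ·       R              
                            │              
2           · ─ ·           ·              
                                           
3       B                                  
                                           
4                                          
                                           
5                   S ─ ·                  
                    │                      
6                   R                      
                                           
7                                          
Cursor: (0,0)                              
                                           
                                           
                                           
                                           
                                           
                                           


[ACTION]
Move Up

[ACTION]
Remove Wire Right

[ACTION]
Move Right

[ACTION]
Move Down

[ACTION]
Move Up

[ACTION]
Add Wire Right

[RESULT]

   0 1 2 3 4 5 6 7                         
0      [.]─ ·       ·   B                  
                    │                      
1       · ─ ·   G   ·       R              
                            │              
2           · ─ ·           ·              
                                           
3       B                                  
                                           
4                                          
                                           
5                   S ─ ·                  
                    │                      
6                   R                      
                                           
7                                          
Cursor: (0,1)                              
                                           
                                           
                                           
                                           
                                           
                                           


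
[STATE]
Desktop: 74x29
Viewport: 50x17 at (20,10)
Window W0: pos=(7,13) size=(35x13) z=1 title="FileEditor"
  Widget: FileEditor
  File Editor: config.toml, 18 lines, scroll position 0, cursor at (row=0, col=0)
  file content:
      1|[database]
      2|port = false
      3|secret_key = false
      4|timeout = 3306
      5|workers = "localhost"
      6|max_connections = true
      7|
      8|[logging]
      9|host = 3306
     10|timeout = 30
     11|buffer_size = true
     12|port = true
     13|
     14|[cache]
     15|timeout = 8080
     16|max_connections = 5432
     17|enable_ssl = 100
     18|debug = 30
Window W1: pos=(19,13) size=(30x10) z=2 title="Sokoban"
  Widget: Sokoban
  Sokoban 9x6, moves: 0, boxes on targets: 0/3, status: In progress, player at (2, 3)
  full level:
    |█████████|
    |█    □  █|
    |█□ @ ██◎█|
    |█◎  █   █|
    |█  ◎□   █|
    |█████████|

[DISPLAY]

                                                  
                                                  
                                                  
━━━━━━━━━━━━━━━━━━━━━━━━━━━━┓                     
 Sokoban                    ┃                     
────────────────────────────┨                     
█████████                   ┃                     
█    □  █                   ┃                     
█□ @ ██◎█                   ┃                     
█◎  █   █                   ┃                     
█  ◎□   █                   ┃                     
█████████                   ┃                     
━━━━━━━━━━━━━━━━━━━━━━━━━━━━┛                     
                    ░┃                            
                    ▼┃                            
━━━━━━━━━━━━━━━━━━━━━┛                            
                                                  


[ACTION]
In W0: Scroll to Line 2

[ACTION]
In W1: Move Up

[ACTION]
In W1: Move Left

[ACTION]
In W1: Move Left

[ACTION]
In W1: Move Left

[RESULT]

                                                  
                                                  
                                                  
━━━━━━━━━━━━━━━━━━━━━━━━━━━━┓                     
 Sokoban                    ┃                     
────────────────────────────┨                     
█████████                   ┃                     
█@   □  █                   ┃                     
█□   ██◎█                   ┃                     
█◎  █   █                   ┃                     
█  ◎□   █                   ┃                     
█████████                   ┃                     
━━━━━━━━━━━━━━━━━━━━━━━━━━━━┛                     
                    ░┃                            
                    ▼┃                            
━━━━━━━━━━━━━━━━━━━━━┛                            
                                                  


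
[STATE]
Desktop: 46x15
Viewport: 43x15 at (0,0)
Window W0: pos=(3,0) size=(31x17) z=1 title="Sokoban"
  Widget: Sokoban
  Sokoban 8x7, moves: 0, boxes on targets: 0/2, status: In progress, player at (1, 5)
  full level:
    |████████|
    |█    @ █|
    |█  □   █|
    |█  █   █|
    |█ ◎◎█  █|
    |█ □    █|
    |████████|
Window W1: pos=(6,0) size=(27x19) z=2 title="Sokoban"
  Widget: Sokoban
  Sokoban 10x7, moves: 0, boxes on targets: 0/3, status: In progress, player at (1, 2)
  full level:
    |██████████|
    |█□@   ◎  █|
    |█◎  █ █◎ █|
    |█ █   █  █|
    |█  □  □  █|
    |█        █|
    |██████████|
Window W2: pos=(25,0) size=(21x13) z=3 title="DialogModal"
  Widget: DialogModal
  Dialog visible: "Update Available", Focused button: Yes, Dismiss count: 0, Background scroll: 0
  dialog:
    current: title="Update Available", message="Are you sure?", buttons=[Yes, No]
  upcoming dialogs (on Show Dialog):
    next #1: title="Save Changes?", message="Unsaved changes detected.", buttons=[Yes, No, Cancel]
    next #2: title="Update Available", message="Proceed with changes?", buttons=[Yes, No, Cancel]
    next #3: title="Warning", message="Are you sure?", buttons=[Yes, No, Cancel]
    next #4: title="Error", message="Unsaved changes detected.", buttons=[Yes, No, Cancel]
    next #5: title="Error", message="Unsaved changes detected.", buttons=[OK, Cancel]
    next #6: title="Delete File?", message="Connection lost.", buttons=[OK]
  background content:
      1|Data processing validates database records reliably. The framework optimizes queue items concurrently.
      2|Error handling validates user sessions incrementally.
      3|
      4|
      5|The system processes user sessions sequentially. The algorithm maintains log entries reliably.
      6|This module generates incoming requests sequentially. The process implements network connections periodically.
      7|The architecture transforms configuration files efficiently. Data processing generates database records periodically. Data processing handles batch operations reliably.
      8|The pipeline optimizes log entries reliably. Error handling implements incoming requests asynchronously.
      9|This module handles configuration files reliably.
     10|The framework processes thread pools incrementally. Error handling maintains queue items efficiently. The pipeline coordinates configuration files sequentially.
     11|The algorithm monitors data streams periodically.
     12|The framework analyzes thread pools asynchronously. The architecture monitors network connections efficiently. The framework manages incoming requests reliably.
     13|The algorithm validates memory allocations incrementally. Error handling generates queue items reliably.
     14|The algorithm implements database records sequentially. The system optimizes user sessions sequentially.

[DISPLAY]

   ┏━━┏━━━━━━━━━━━━━━━━━━┏━━━━━━━━━━━━━━━━━
   ┃ S┃ Sokoban          ┃ DialogModal     
   ┠──┠──────────────────┠─────────────────
   ┃██┃██████████        ┃Data processing v
   ┃█ ┃█□@   ◎  █        ┃Error handling va
   ┃█ ┃█◎  █ █◎ █        ┃  ┌─────────────┐
   ┃█ ┃█ █   █  █        ┃  │Update Availa│
   ┃█ ┃█  □  □  █        ┃Th│Are you sure?│
   ┃█ ┃█        █        ┃Th│  [Yes]  No  │
   ┃██┃██████████        ┃Th└─────────────┘
   ┃Mo┃Moves: 0  0/3     ┃The pipeline opti
   ┃  ┃                  ┃This module handl
   ┃  ┃                  ┗━━━━━━━━━━━━━━━━━
   ┃  ┃                         ┃┃         
   ┃  ┃                         ┃┃         


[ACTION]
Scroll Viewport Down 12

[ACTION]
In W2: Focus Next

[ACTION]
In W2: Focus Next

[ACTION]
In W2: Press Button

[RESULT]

   ┏━━┏━━━━━━━━━━━━━━━━━━┏━━━━━━━━━━━━━━━━━
   ┃ S┃ Sokoban          ┃ DialogModal     
   ┠──┠──────────────────┠─────────────────
   ┃██┃██████████        ┃Data processing v
   ┃█ ┃█□@   ◎  █        ┃Error handling va
   ┃█ ┃█◎  █ █◎ █        ┃                 
   ┃█ ┃█ █   █  █        ┃                 
   ┃█ ┃█  □  □  █        ┃The system proces
   ┃█ ┃█        █        ┃This module gener
   ┃██┃██████████        ┃The architecture 
   ┃Mo┃Moves: 0  0/3     ┃The pipeline opti
   ┃  ┃                  ┃This module handl
   ┃  ┃                  ┗━━━━━━━━━━━━━━━━━
   ┃  ┃                         ┃┃         
   ┃  ┃                         ┃┃         


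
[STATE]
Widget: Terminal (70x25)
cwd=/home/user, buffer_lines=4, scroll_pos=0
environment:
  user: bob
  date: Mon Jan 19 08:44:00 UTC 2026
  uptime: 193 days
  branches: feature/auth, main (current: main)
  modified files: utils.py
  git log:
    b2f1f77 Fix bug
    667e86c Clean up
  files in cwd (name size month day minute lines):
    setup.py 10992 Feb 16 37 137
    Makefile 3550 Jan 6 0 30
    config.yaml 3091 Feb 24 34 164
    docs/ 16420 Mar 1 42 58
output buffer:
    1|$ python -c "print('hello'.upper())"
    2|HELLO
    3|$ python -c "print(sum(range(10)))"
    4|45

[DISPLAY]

$ python -c "print('hello'.upper())"                                  
HELLO                                                                 
$ python -c "print(sum(range(10)))"                                   
45                                                                    
$ █                                                                   
                                                                      
                                                                      
                                                                      
                                                                      
                                                                      
                                                                      
                                                                      
                                                                      
                                                                      
                                                                      
                                                                      
                                                                      
                                                                      
                                                                      
                                                                      
                                                                      
                                                                      
                                                                      
                                                                      
                                                                      


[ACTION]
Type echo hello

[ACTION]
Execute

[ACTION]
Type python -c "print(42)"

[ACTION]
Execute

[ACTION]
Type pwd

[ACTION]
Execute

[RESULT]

$ python -c "print('hello'.upper())"                                  
HELLO                                                                 
$ python -c "print(sum(range(10)))"                                   
45                                                                    
$ echo hello                                                          
hello                                                                 
$ python -c "print(42)"                                               
42                                                                    
$ pwd                                                                 
/home/user                                                            
$ █                                                                   
                                                                      
                                                                      
                                                                      
                                                                      
                                                                      
                                                                      
                                                                      
                                                                      
                                                                      
                                                                      
                                                                      
                                                                      
                                                                      
                                                                      


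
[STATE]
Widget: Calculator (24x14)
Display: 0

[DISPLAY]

                       0
┌───┬───┬───┬───┐       
│ 7 │ 8 │ 9 │ ÷ │       
├───┼───┼───┼───┤       
│ 4 │ 5 │ 6 │ × │       
├───┼───┼───┼───┤       
│ 1 │ 2 │ 3 │ - │       
├───┼───┼───┼───┤       
│ 0 │ . │ = │ + │       
├───┼───┼───┼───┤       
│ C │ MC│ MR│ M+│       
└───┴───┴───┴───┘       
                        
                        


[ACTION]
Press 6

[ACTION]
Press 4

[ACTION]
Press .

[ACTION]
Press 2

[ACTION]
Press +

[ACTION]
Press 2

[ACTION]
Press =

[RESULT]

                    66.2
┌───┬───┬───┬───┐       
│ 7 │ 8 │ 9 │ ÷ │       
├───┼───┼───┼───┤       
│ 4 │ 5 │ 6 │ × │       
├───┼───┼───┼───┤       
│ 1 │ 2 │ 3 │ - │       
├───┼───┼───┼───┤       
│ 0 │ . │ = │ + │       
├───┼───┼───┼───┤       
│ C │ MC│ MR│ M+│       
└───┴───┴───┴───┘       
                        
                        


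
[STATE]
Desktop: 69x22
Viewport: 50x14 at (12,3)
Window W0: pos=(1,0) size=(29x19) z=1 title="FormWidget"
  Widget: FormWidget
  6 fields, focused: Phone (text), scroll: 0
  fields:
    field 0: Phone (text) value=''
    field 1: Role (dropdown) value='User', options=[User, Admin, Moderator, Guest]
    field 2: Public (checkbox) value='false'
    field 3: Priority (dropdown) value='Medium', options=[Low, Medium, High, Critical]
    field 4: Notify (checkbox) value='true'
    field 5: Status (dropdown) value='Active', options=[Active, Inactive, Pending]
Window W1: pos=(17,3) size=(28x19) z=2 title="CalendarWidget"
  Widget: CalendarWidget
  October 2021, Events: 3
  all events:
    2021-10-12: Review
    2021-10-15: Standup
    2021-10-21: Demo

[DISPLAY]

    [┏━━━━━━━━━━━━━━━━━━━━━━━━━━┓                 
    [┃ CalendarWidget           ┃                 
    [┠──────────────────────────┨                 
:   [┃       October 2021       ┃                 
    [┃Mo Tu We Th Fr Sa Su      ┃                 
    [┃             1  2  3      ┃                 
     ┃ 4  5  6  7  8  9 10      ┃                 
     ┃11 12* 13 14 15* 16 17    ┃                 
     ┃18 19 20 21* 22 23 24     ┃                 
     ┃25 26 27 28 29 30 31      ┃                 
     ┃                          ┃                 
     ┃                          ┃                 
     ┃                          ┃                 
     ┃                          ┃                 


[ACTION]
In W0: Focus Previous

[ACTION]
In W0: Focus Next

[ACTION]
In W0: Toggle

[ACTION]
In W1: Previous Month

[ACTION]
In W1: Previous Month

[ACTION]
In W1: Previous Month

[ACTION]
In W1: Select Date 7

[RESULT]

    [┏━━━━━━━━━━━━━━━━━━━━━━━━━━┓                 
    [┃ CalendarWidget           ┃                 
    [┠──────────────────────────┨                 
:   [┃        July 2021         ┃                 
    [┃Mo Tu We Th Fr Sa Su      ┃                 
    [┃          1  2  3  4      ┃                 
     ┃ 5  6 [ 7]  8  9 10 11    ┃                 
     ┃12 13 14 15 16 17 18      ┃                 
     ┃19 20 21 22 23 24 25      ┃                 
     ┃26 27 28 29 30 31         ┃                 
     ┃                          ┃                 
     ┃                          ┃                 
     ┃                          ┃                 
     ┃                          ┃                 


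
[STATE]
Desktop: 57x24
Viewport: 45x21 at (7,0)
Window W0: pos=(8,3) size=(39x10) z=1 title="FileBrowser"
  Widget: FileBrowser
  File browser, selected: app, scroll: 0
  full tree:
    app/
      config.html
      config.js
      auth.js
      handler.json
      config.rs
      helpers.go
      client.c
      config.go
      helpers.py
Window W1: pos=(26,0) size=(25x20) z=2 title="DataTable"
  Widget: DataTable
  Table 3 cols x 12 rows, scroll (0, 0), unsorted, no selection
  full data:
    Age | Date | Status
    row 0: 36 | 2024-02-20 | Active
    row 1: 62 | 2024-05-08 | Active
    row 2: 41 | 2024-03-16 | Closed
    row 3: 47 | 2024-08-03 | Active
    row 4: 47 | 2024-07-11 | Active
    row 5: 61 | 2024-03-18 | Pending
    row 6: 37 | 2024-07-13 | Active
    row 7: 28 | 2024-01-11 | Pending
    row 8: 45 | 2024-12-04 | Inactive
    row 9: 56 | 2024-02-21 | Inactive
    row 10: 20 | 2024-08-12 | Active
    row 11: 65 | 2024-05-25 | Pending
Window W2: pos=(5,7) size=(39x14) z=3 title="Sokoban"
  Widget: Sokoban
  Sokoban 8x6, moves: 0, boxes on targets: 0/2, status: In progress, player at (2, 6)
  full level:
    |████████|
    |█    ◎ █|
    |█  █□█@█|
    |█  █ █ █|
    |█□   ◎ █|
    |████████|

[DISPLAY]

                   ┏━━━━━━━━━━━━━━━━━━━━━━━┓ 
                   ┃ DataTable             ┃ 
                   ┠───────────────────────┨ 
 ┏━━━━━━━━━━━━━━━━━┃Age│Date      │Status  ┃ 
 ┃ FileBrowser     ┃───┼──────────┼────────┃ 
 ┠─────────────────┃36 │2024-02-20│Active  ┃ 
 ┃> [-] app/       ┃62 │2024-05-08│Active  ┃ 
━━━━━━━━━━━━━━━━━━━━━━━━━━━━━━━━━━━━┓osed  ┃ 
Sokoban                             ┃tive  ┃ 
────────────────────────────────────┨tive  ┃ 
███████                             ┃nding ┃ 
    ◎ █                             ┃tive  ┃ 
  █□█@█                             ┃nding ┃ 
  █ █ █                             ┃active┃ 
□   ◎ █                             ┃active┃ 
███████                             ┃tive  ┃ 
oves: 0  0/2                        ┃nding ┃ 
                                    ┃      ┃ 
                                    ┃      ┃ 
                                    ┃━━━━━━┛ 
━━━━━━━━━━━━━━━━━━━━━━━━━━━━━━━━━━━━┛        


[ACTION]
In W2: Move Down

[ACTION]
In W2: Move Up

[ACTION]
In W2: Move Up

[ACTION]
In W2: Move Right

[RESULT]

                   ┏━━━━━━━━━━━━━━━━━━━━━━━┓ 
                   ┃ DataTable             ┃ 
                   ┠───────────────────────┨ 
 ┏━━━━━━━━━━━━━━━━━┃Age│Date      │Status  ┃ 
 ┃ FileBrowser     ┃───┼──────────┼────────┃ 
 ┠─────────────────┃36 │2024-02-20│Active  ┃ 
 ┃> [-] app/       ┃62 │2024-05-08│Active  ┃ 
━━━━━━━━━━━━━━━━━━━━━━━━━━━━━━━━━━━━┓osed  ┃ 
Sokoban                             ┃tive  ┃ 
────────────────────────────────────┨tive  ┃ 
███████                             ┃nding ┃ 
    ◎@█                             ┃tive  ┃ 
  █□█ █                             ┃nding ┃ 
  █ █ █                             ┃active┃ 
□   ◎ █                             ┃active┃ 
███████                             ┃tive  ┃ 
oves: 3  0/2                        ┃nding ┃ 
                                    ┃      ┃ 
                                    ┃      ┃ 
                                    ┃━━━━━━┛ 
━━━━━━━━━━━━━━━━━━━━━━━━━━━━━━━━━━━━┛        


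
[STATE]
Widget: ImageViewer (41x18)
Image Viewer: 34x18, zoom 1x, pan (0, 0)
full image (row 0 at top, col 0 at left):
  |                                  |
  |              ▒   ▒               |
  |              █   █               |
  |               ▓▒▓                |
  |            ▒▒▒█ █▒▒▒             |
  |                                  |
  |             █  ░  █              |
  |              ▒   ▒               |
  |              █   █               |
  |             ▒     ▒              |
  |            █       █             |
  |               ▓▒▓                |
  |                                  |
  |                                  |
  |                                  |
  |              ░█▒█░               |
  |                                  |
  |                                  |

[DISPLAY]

                                         
              ▒   ▒                      
              █   █                      
               ▓▒▓                       
            ▒▒▒█ █▒▒▒                    
                                         
             █  ░  █                     
              ▒   ▒                      
              █   █                      
             ▒     ▒                     
            █       █                    
               ▓▒▓                       
                                         
                                         
                                         
              ░█▒█░                      
                                         
                                         


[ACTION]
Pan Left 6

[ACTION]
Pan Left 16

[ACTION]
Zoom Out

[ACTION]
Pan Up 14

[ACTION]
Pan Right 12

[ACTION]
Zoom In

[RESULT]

                                         
                                         
                ▒▒      ▒▒               
                ▒▒      ▒▒               
                ██      ██               
                ██      ██               
                  ▓▓▒▒▓▓                 
                  ▓▓▒▒▓▓                 
            ▒▒▒▒▒▒██  ██▒▒▒▒▒▒           
            ▒▒▒▒▒▒██  ██▒▒▒▒▒▒           
                                         
                                         
              ██    ░░    ██             
              ██    ░░    ██             
                ▒▒      ▒▒               
                ▒▒      ▒▒               
                ██      ██               
                ██      ██               


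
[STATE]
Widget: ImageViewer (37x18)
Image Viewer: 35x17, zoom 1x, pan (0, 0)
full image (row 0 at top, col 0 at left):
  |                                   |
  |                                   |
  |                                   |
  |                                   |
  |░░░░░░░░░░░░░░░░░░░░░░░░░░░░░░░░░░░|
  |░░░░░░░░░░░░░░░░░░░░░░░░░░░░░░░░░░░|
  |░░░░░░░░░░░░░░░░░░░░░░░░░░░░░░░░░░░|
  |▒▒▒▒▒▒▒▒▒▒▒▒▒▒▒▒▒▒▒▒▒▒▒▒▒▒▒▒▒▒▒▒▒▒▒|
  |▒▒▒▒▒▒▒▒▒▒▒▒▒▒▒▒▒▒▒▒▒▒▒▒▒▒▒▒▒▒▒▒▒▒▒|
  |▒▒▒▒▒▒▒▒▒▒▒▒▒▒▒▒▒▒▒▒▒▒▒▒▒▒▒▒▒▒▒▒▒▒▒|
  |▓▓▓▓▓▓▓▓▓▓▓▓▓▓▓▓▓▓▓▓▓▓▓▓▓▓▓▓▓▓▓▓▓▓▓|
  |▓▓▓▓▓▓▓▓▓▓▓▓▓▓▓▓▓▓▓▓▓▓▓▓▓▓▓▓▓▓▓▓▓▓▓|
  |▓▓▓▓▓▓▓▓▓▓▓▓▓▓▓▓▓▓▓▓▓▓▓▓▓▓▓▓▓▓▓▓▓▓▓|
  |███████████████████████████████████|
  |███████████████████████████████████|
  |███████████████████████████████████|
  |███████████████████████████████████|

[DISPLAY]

                                     
                                     
                                     
                                     
░░░░░░░░░░░░░░░░░░░░░░░░░░░░░░░░░░░  
░░░░░░░░░░░░░░░░░░░░░░░░░░░░░░░░░░░  
░░░░░░░░░░░░░░░░░░░░░░░░░░░░░░░░░░░  
▒▒▒▒▒▒▒▒▒▒▒▒▒▒▒▒▒▒▒▒▒▒▒▒▒▒▒▒▒▒▒▒▒▒▒  
▒▒▒▒▒▒▒▒▒▒▒▒▒▒▒▒▒▒▒▒▒▒▒▒▒▒▒▒▒▒▒▒▒▒▒  
▒▒▒▒▒▒▒▒▒▒▒▒▒▒▒▒▒▒▒▒▒▒▒▒▒▒▒▒▒▒▒▒▒▒▒  
▓▓▓▓▓▓▓▓▓▓▓▓▓▓▓▓▓▓▓▓▓▓▓▓▓▓▓▓▓▓▓▓▓▓▓  
▓▓▓▓▓▓▓▓▓▓▓▓▓▓▓▓▓▓▓▓▓▓▓▓▓▓▓▓▓▓▓▓▓▓▓  
▓▓▓▓▓▓▓▓▓▓▓▓▓▓▓▓▓▓▓▓▓▓▓▓▓▓▓▓▓▓▓▓▓▓▓  
███████████████████████████████████  
███████████████████████████████████  
███████████████████████████████████  
███████████████████████████████████  
                                     


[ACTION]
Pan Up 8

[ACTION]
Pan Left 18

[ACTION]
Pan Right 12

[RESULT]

                                     
                                     
                                     
                                     
░░░░░░░░░░░░░░░░░░░░░░░              
░░░░░░░░░░░░░░░░░░░░░░░              
░░░░░░░░░░░░░░░░░░░░░░░              
▒▒▒▒▒▒▒▒▒▒▒▒▒▒▒▒▒▒▒▒▒▒▒              
▒▒▒▒▒▒▒▒▒▒▒▒▒▒▒▒▒▒▒▒▒▒▒              
▒▒▒▒▒▒▒▒▒▒▒▒▒▒▒▒▒▒▒▒▒▒▒              
▓▓▓▓▓▓▓▓▓▓▓▓▓▓▓▓▓▓▓▓▓▓▓              
▓▓▓▓▓▓▓▓▓▓▓▓▓▓▓▓▓▓▓▓▓▓▓              
▓▓▓▓▓▓▓▓▓▓▓▓▓▓▓▓▓▓▓▓▓▓▓              
███████████████████████              
███████████████████████              
███████████████████████              
███████████████████████              
                                     


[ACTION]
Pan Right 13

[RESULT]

                                     
                                     
                                     
                                     
░░░░░░░░░░                           
░░░░░░░░░░                           
░░░░░░░░░░                           
▒▒▒▒▒▒▒▒▒▒                           
▒▒▒▒▒▒▒▒▒▒                           
▒▒▒▒▒▒▒▒▒▒                           
▓▓▓▓▓▓▓▓▓▓                           
▓▓▓▓▓▓▓▓▓▓                           
▓▓▓▓▓▓▓▓▓▓                           
██████████                           
██████████                           
██████████                           
██████████                           
                                     


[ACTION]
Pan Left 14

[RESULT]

                                     
                                     
                                     
                                     
░░░░░░░░░░░░░░░░░░░░░░░░             
░░░░░░░░░░░░░░░░░░░░░░░░             
░░░░░░░░░░░░░░░░░░░░░░░░             
▒▒▒▒▒▒▒▒▒▒▒▒▒▒▒▒▒▒▒▒▒▒▒▒             
▒▒▒▒▒▒▒▒▒▒▒▒▒▒▒▒▒▒▒▒▒▒▒▒             
▒▒▒▒▒▒▒▒▒▒▒▒▒▒▒▒▒▒▒▒▒▒▒▒             
▓▓▓▓▓▓▓▓▓▓▓▓▓▓▓▓▓▓▓▓▓▓▓▓             
▓▓▓▓▓▓▓▓▓▓▓▓▓▓▓▓▓▓▓▓▓▓▓▓             
▓▓▓▓▓▓▓▓▓▓▓▓▓▓▓▓▓▓▓▓▓▓▓▓             
████████████████████████             
████████████████████████             
████████████████████████             
████████████████████████             
                                     


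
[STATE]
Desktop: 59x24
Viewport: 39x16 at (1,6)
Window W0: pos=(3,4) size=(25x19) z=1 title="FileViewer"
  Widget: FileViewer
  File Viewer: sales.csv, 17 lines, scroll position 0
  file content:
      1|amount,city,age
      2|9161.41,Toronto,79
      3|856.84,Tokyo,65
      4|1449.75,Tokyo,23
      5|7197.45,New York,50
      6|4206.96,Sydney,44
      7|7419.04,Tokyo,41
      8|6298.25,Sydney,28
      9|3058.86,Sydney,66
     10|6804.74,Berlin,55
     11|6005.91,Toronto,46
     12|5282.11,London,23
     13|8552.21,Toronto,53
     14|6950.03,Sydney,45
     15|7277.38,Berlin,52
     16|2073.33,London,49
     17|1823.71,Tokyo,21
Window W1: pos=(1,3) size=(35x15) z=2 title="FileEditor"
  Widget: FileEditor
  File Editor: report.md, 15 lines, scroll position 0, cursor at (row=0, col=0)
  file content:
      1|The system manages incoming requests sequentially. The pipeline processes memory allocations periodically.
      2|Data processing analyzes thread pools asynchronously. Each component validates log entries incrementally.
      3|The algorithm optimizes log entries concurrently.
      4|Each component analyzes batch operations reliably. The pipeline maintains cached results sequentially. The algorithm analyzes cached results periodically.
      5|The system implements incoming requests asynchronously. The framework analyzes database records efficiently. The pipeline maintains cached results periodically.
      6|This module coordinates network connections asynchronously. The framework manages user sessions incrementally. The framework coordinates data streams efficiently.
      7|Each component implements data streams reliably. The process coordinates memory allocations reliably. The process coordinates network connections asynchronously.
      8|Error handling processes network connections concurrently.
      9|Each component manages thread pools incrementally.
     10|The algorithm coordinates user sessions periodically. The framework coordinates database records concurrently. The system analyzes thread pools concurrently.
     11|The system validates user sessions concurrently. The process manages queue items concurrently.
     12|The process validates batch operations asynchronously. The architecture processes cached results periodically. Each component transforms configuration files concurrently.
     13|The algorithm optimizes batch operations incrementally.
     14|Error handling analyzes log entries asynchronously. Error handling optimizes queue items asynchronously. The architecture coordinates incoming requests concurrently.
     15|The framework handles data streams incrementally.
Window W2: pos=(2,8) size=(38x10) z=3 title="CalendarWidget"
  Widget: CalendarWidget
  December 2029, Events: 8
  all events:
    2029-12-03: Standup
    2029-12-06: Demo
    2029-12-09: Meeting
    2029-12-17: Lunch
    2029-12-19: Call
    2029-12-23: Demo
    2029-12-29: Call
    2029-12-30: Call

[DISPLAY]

┃█he system manages incoming requ▲┃    
┃Data processing analyzes thread █┃    
┃┏━━━━━━━━━━━━━━━━━━━━━━━━━━━━━━━━━━━━┓
┃┃ CalendarWidget                     ┃
┃┠────────────────────────────────────┨
┃┃           December 2029            ┃
┃┃Mo Tu We Th Fr Sa Su                ┃
┃┃                1  2                ┃
┃┃ 3*  4  5  6*  7  8  9*             ┃
┃┃10 11 12 13 14 15 16                ┃
┃┃17* 18 19* 20 21 22 23*             ┃
┗┗━━━━━━━━━━━━━━━━━━━━━━━━━━━━━━━━━━━━┛
  ┃5282.11,London,23     ░┃            
  ┃8552.21,Toronto,53    ░┃            
  ┃6950.03,Sydney,45     ░┃            
  ┃7277.38,Berlin,52     ▼┃            


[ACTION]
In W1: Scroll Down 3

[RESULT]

┃Each component analyzes batch op▲┃    
┃The system implements incoming r░┃    
┃┏━━━━━━━━━━━━━━━━━━━━━━━━━━━━━━━━━━━━┓
┃┃ CalendarWidget                     ┃
┃┠────────────────────────────────────┨
┃┃           December 2029            ┃
┃┃Mo Tu We Th Fr Sa Su                ┃
┃┃                1  2                ┃
┃┃ 3*  4  5  6*  7  8  9*             ┃
┃┃10 11 12 13 14 15 16                ┃
┃┃17* 18 19* 20 21 22 23*             ┃
┗┗━━━━━━━━━━━━━━━━━━━━━━━━━━━━━━━━━━━━┛
  ┃5282.11,London,23     ░┃            
  ┃8552.21,Toronto,53    ░┃            
  ┃6950.03,Sydney,45     ░┃            
  ┃7277.38,Berlin,52     ▼┃            


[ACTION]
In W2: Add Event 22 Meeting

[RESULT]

┃Each component analyzes batch op▲┃    
┃The system implements incoming r░┃    
┃┏━━━━━━━━━━━━━━━━━━━━━━━━━━━━━━━━━━━━┓
┃┃ CalendarWidget                     ┃
┃┠────────────────────────────────────┨
┃┃           December 2029            ┃
┃┃Mo Tu We Th Fr Sa Su                ┃
┃┃                1  2                ┃
┃┃ 3*  4  5  6*  7  8  9*             ┃
┃┃10 11 12 13 14 15 16                ┃
┃┃17* 18 19* 20 21 22* 23*            ┃
┗┗━━━━━━━━━━━━━━━━━━━━━━━━━━━━━━━━━━━━┛
  ┃5282.11,London,23     ░┃            
  ┃8552.21,Toronto,53    ░┃            
  ┃6950.03,Sydney,45     ░┃            
  ┃7277.38,Berlin,52     ▼┃            


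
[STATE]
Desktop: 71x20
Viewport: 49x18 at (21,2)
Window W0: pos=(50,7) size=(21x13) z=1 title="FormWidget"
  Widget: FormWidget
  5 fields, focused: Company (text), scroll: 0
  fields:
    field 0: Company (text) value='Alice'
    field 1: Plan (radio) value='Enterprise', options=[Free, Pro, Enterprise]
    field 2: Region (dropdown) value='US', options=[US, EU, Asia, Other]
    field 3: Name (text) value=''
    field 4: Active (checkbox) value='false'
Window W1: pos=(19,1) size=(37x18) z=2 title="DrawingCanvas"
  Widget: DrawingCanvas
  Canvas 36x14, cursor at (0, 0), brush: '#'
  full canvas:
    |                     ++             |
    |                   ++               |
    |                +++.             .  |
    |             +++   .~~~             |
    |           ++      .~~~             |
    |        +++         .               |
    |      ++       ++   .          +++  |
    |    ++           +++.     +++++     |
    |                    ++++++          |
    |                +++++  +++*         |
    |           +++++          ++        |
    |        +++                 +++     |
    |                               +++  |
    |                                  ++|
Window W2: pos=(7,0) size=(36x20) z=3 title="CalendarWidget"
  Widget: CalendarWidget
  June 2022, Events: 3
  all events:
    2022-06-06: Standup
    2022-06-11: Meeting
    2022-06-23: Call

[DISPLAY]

─────────────────────┨            ┃              
une 2022             ┃────────────┨              
r Sa Su              ┃            ┃              
3  4  5              ┃            ┃              
10 11* 12            ┃          . ┃              
7 18 19              ┃            ┃━━━━━━━━━━━━━━
24 25 26             ┃            ┃Widget        
                     ┃            ┃──────────────
                     ┃        +++ ┃pany:    [Ali]
                     ┃   +++++    ┃n:       ( ) F
                     ┃+++         ┃ion:     [US▼]
                     ┃+++*        ┃e:       [   ]
                     ┃   ++       ┃ive:     [ ]  
                     ┃     +++    ┃              
                     ┃        +++ ┃              
                     ┃           +┃              
                     ┃━━━━━━━━━━━━┛              
━━━━━━━━━━━━━━━━━━━━━┛       ┗━━━━━━━━━━━━━━━━━━━


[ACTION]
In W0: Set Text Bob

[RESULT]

─────────────────────┨            ┃              
une 2022             ┃────────────┨              
r Sa Su              ┃            ┃              
3  4  5              ┃            ┃              
10 11* 12            ┃          . ┃              
7 18 19              ┃            ┃━━━━━━━━━━━━━━
24 25 26             ┃            ┃Widget        
                     ┃            ┃──────────────
                     ┃        +++ ┃pany:    [Bob]
                     ┃   +++++    ┃n:       ( ) F
                     ┃+++         ┃ion:     [US▼]
                     ┃+++*        ┃e:       [   ]
                     ┃   ++       ┃ive:     [ ]  
                     ┃     +++    ┃              
                     ┃        +++ ┃              
                     ┃           +┃              
                     ┃━━━━━━━━━━━━┛              
━━━━━━━━━━━━━━━━━━━━━┛       ┗━━━━━━━━━━━━━━━━━━━


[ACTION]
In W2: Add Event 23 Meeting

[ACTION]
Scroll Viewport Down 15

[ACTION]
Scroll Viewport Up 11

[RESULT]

━━━━━━━━━━━━━━━━━━━━━┓                           
et                   ┃━━━━━━━━━━━━┓              
─────────────────────┨            ┃              
une 2022             ┃────────────┨              
r Sa Su              ┃            ┃              
3  4  5              ┃            ┃              
10 11* 12            ┃          . ┃              
7 18 19              ┃            ┃━━━━━━━━━━━━━━
24 25 26             ┃            ┃Widget        
                     ┃            ┃──────────────
                     ┃        +++ ┃pany:    [Bob]
                     ┃   +++++    ┃n:       ( ) F
                     ┃+++         ┃ion:     [US▼]
                     ┃+++*        ┃e:       [   ]
                     ┃   ++       ┃ive:     [ ]  
                     ┃     +++    ┃              
                     ┃        +++ ┃              
                     ┃           +┃              
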